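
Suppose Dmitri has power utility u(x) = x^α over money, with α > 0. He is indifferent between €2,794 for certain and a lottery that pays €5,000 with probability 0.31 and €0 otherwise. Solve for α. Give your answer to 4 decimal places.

EU(lottery) = 0.31·5000^α + 0.69·0 = 0.31·5000^α.
Equating: 2794^α = 0.31·5000^α, i.e. 0.5588^α = 0.31.
α = ln(0.31) / ln(2794/5000) = -1.1711830/-0.5819637 ≈ 2.0125.

α ≈ 2.0125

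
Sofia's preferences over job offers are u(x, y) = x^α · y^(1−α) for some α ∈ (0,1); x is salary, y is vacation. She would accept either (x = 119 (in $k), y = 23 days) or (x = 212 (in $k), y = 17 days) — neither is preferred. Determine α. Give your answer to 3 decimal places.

α ≈ 0.344

The Cobb–Douglas utilities coincide, so 119^α·23^(1−α) = 212^α·17^(1−α).
Rearrange to (119/212)^α = (17/23)^(1−α) and take logs: α·-0.577463 = (1−α)·-0.302281.
So α/(1−α) = (-0.302281)/(-0.577463) = 0.523464, and α = 0.523464/1.523464 ≈ 0.344.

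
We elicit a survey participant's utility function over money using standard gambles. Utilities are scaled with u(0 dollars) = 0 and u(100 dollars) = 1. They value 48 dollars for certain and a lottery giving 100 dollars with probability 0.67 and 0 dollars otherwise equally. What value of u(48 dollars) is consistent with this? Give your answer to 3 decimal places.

0.670

u(48 dollars) equals the lottery's expected utility: 0.67·1 + 0.33·0 = 0.67.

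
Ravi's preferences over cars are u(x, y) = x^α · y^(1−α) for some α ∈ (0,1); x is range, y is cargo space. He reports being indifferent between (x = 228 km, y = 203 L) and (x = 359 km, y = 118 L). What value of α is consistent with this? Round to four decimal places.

The Cobb–Douglas utilities coincide, so 228^α·203^(1−α) = 359^α·118^(1−α).
Rearrange to (228/359)^α = (118/203)^(1−α) and take logs: α·-0.4539768 = (1−α)·-0.5425214.
Thus α·(-0.9964982) = -0.5425214, so α = -0.5425214/-0.9964982 ≈ 0.5444.

α ≈ 0.5444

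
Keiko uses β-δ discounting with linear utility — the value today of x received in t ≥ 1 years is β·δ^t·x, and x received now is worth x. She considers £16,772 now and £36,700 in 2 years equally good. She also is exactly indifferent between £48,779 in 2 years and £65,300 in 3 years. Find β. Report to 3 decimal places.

Both payoffs in the second observation are in the future, so β drops out: δ^2·48779 = δ^3·65300 ⇒ δ = 48779/65300 = 0.74700.
The first indifference: 16772 = β·δ^2·36700, so β = 16772/(δ^2·36700) = 16772/(0.55801·36700) ≈ 0.819.

β ≈ 0.819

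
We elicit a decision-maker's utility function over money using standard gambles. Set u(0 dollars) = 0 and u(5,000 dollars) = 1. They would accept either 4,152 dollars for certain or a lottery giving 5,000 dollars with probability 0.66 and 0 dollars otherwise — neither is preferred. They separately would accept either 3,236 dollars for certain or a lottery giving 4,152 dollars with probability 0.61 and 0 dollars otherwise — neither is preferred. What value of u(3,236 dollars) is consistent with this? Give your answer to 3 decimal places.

First, u(4,152 dollars) = 0.66·u(5,000 dollars) + 0.34·u(0 dollars) = 0.66.
The second indifference gives u(3,236 dollars) = 0.61·u(4,152 dollars) + 0.39·u(0 dollars) = 0.61·0.66 + 0.39·0.00 = 0.4026.

0.403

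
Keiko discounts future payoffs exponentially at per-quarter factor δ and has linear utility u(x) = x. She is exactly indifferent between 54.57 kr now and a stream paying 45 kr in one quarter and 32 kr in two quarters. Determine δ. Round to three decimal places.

δ ≈ 0.780

The stream is worth 45δ + 32δ² today, so 45δ + 32δ² = 54.57.
So 32δ² + 45δ − 54.57 = 0.
By the quadratic formula (taking the positive root), δ = (−45 + √9009.96) / 64 ≈ 0.780.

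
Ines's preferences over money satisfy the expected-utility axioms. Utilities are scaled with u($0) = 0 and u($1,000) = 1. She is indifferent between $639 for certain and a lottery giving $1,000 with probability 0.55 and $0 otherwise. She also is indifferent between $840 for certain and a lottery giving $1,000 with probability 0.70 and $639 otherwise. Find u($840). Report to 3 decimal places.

From the first indifference, u($639) = 0.55·u($1,000) + 0.45·u($0) = 0.55·1 + 0.45·0 = 0.55.
Then u($840) = 0.70·u($1,000) + 0.30·u($639) = 0.70·1.00 + 0.30·0.55 = 0.8650.

0.865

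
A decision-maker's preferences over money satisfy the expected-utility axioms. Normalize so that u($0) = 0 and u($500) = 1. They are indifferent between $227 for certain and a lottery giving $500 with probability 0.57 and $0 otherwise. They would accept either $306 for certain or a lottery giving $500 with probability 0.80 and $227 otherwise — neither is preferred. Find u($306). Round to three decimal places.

The first gamble pins u($227): it must equal 0.57·1 + 0.43·0 = 0.57.
The second indifference gives u($306) = 0.80·u($500) + 0.20·u($227) = 0.80·1.00 + 0.20·0.57 = 0.9140.

0.914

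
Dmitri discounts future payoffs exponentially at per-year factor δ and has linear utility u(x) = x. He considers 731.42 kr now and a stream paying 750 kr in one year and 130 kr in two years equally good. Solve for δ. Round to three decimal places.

Equating present values: 731.42 = 750δ + 130δ².
So 130δ² + 750δ − 731.42 = 0.
The positive root is δ = [−750 + √(750² + 4·130·731.42)] / (2·130) = (−750 + 970.999)/260 ≈ 0.850.

δ ≈ 0.850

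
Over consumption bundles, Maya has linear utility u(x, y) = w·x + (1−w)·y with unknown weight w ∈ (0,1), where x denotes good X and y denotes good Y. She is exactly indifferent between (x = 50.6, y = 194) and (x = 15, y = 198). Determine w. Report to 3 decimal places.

u(50.6,194) = u(15,198) means w·50.6 + (1−w)·194 = w·15 + (1−w)·198.
Rearranging, 35.6·w − 4·(1−w) = 0.
Hence w = 4/(35.6+4) = 4/39.6 = 0.101.

w = 0.101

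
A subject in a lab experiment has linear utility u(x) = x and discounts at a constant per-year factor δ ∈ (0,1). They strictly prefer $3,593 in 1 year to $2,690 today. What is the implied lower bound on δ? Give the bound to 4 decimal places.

δ > 0.7487

Under u(x) = x this choice says 2690 < δ·3593.
So δ > 2690/3593 = 0.74868.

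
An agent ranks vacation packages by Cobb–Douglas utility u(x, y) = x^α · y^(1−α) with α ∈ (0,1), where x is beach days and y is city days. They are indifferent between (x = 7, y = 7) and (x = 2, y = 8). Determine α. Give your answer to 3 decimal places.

The Cobb–Douglas utilities coincide, so 7^α·7^(1−α) = 2^α·8^(1−α).
Rearrange to (7/2)^α = (8/7)^(1−α) and take logs: α·1.252763 = (1−α)·0.133531.
With A = 1.252763 and B = 0.133531: α·A = (1−α)·B, so α = B/(A+B) = 0.133531/1.386294 ≈ 0.096.

α ≈ 0.096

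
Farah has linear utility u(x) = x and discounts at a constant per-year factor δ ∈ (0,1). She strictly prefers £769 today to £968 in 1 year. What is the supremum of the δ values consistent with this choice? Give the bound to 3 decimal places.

δ < 0.794

Under u(x) = x this choice says 769 > δ·968.
Dividing through by 968 gives δ < 0.79442.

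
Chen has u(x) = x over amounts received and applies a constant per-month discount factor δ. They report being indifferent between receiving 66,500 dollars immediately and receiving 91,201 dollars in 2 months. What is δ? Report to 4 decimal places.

The payoff in 2 months is discounted by δ^2, so u(66500) = δ^2·u(91201) and δ^2 = u(66500)/u(91201).
With u(x) = x: δ^2 = 66500/91201 = 0.72916.
So δ = 0.72916^(1/2) ≈ 0.8539.

δ ≈ 0.8539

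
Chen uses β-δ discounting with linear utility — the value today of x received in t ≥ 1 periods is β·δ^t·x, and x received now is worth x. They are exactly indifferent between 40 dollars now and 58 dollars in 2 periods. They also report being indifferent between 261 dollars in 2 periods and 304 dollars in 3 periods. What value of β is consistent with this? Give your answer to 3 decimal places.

β ≈ 0.936

From the later pair, β·δ^2·261 = β·δ^3·304; dividing through, δ = 261/304 = 0.85855.
The first indifference: 40 = β·δ^2·58, so β = 40/(δ^2·58) = 40/(0.73711·58) ≈ 0.936.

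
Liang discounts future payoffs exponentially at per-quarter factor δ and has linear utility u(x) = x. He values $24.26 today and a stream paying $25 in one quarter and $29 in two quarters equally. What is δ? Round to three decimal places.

δ ≈ 0.580

Present value of the stream is 25·δ + 29·δ². Indifference gives 25δ + 29δ² = 24.26.
So 29δ² + 25δ − 24.26 = 0.
By the quadratic formula (taking the positive root), δ = (−25 + √3439.16) / 58 ≈ 0.580.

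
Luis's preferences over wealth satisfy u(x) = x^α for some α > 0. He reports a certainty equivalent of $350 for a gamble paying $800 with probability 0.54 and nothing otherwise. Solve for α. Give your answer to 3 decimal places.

α ≈ 0.745

Since u(0) = 0, the lottery's EU is 0.54·800^α.
Indifference: 350^α = 0.54·800^α, so (350/800)^α = 0.54.
Taking logs: α·ln(350/800) = ln(0.54), so α = -0.616186 / -0.826679 ≈ 0.745.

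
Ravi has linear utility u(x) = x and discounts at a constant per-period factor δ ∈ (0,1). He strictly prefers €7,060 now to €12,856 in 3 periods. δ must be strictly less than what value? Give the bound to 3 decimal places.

Under u(x) = x this choice says 7060 > δ^3·12856.
Hence δ^3 < 7060/12856 = 0.54916, and x ↦ x^(1/3) is increasing on (0,∞).
δ < 0.54916^(1/3) = 0.819.

δ < 0.819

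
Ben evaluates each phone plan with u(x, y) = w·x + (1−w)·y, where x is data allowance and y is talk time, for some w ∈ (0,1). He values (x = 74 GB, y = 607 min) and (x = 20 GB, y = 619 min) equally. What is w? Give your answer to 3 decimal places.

Equating utilities: w·74 + (1−w)·607 = w·20 + (1−w)·619.
Rearranging, 54·w − 12·(1−w) = 0.
The marginal rate of substitution is 12/54, so w = 12/(54+12) = 0.182.

w = 0.182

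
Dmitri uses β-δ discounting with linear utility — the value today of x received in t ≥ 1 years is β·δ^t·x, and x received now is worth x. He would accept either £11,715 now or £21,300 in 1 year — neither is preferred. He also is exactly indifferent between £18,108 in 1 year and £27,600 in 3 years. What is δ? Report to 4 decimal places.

δ ≈ 0.8100

Both payoffs in the second observation are in the future, so β drops out: δ^1·18108 = δ^3·27600 ⇒ δ^2 = 18108/27600 = 0.65609, so δ = 0.80999.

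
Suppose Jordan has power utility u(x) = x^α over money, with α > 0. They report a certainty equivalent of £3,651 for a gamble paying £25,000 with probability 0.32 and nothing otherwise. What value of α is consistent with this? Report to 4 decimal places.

α ≈ 0.5923

The lottery's expected utility is 0.32·u(25000) + 0.68·u(0) = 0.32·25000^α (since u(0) = 0 for α > 0).
Indifference: 3651^α = 0.32·25000^α, so (3651/25000)^α = 0.32.
α = ln(0.32) / ln(3651/25000) = -1.1394343/-1.9238747 ≈ 0.5923.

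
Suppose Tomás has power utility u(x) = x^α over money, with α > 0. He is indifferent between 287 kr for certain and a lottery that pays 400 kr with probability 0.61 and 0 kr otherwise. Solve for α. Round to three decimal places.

α ≈ 1.489

The lottery's expected utility is 0.61·u(400) + 0.39·u(0) = 0.61·400^α (since u(0) = 0 for α > 0).
Indifference: 287^α = 0.61·400^α, so (287/400)^α = 0.61.
Taking logs: α·ln(287/400) = ln(0.61), so α = -0.494296 / -0.331982 ≈ 1.489.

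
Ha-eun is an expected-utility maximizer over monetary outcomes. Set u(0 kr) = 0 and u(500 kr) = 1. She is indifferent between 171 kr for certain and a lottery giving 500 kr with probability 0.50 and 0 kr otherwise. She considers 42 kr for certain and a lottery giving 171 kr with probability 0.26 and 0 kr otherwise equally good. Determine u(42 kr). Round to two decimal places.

0.13

The first gamble pins u(171 kr): it must equal 0.50·1 + 0.50·0 = 0.50.
Chaining: u(42 kr) = 0.26·0.50 + 0.74·0.00 = 0.1300.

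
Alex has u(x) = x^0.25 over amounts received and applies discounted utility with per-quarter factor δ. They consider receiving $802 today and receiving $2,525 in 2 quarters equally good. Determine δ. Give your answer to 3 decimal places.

Equating discounted utilities: u(802) = δ^2·u(2525) ⇒ δ^2 = u(802)/u(2525).
With u(x) = x^0.25: δ^2 = 802^0.25/2525^0.25 = (802/2525)^0.25 = 0.75072.
Taking the square root: δ = 0.75072^(1/2) ≈ 0.866.

δ ≈ 0.866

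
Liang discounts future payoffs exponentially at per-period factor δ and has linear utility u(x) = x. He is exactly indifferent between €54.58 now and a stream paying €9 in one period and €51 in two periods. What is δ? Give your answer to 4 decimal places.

δ ≈ 0.9500

The stream is worth 9δ + 51δ² today, so 9δ + 51δ² = 54.58.
Rearranged: 51δ² + 9δ − 54.58 = 0.
The positive root is δ = [−9 + √(9² + 4·51·54.58)] / (2·51) = (−9 + 105.902)/102 ≈ 0.9500.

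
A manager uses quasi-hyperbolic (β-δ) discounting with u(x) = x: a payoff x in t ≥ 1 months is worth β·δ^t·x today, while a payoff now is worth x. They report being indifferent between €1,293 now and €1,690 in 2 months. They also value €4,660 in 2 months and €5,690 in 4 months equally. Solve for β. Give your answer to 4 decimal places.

Both payoffs in the second observation are in the future, so β drops out: δ^2·4660 = δ^4·5690 ⇒ δ^2 = 4660/5690 = 0.81898, so δ = 0.90498.
The first indifference: 1293 = β·δ^2·1690, so β = 1293/(δ^2·1690) = 1293/(0.81898·1690) ≈ 0.9342.

β ≈ 0.9342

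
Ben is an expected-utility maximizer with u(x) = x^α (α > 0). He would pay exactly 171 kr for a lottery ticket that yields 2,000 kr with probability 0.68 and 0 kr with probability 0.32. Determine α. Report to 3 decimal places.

The lottery's expected utility is 0.68·u(2000) + 0.32·u(0) = 0.68·2000^α (since u(0) = 0 for α > 0).
Equating: 171^α = 0.68·2000^α, i.e. 0.0855^α = 0.68.
Take logs: α = ln 0.68 / ln(171/2000) ≈ 0.15682.

α ≈ 0.157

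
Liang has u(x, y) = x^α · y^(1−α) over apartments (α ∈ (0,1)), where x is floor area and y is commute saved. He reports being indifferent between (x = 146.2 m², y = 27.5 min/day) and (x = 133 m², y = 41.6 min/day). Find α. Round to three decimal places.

α ≈ 0.814

Indifference: 146.2^α · 27.5^(1−α) = 133^α · 41.6^(1−α).
(146.2/133)^α = (41.6/27.5)^(1−α); take logs: α·ln(146.2/133) = (1−α)·ln(41.6/27.5), i.e. α·0.094626 = (1−α)·0.413914.
So α/(1−α) = (0.413914)/(0.094626) = 4.374210, and α = 4.374210/5.374210 ≈ 0.814.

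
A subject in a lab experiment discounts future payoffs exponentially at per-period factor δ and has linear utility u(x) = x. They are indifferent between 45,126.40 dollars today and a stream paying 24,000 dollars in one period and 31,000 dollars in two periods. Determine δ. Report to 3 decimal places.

δ ≈ 0.880

The stream is worth 24000δ + 31000δ² today, so 24000δ + 31000δ² = 45126.40.
Rearranged: 31000δ² + 24000δ − 45126.40 = 0.
δ = (−24000 + √(24000² + 4·31000·45126.40)) / (2·31000) = (−24000 + √6171673600.00) / 62000 ≈ 0.880.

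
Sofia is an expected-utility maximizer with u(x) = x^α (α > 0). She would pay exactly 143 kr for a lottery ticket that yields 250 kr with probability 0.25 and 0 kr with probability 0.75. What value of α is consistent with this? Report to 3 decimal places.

The lottery's expected utility is 0.25·u(250) + 0.75·u(0) = 0.25·250^α (since u(0) = 0 for α > 0).
Setting u(143) equal to that: 143^α = 0.25·250^α ⇒ (143/250)^α = 0.25.
Take logs: α = ln 0.25 / ln(143/250) ≈ 2.48166.

α ≈ 2.482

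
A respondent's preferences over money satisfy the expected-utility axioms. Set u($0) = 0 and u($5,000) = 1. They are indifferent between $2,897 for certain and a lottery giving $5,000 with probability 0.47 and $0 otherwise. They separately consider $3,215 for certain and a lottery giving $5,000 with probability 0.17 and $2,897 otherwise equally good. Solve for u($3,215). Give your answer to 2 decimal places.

0.56

From the first indifference, u($2,897) = 0.47·u($5,000) + 0.53·u($0) = 0.47·1 + 0.53·0 = 0.47.
Chaining: u($3,215) = 0.17·1.00 + 0.83·0.47 = 0.5601.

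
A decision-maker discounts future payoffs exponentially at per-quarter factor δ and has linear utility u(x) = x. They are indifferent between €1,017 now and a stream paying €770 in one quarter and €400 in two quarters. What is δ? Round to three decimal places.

δ ≈ 0.900

Present value of the stream is 770·δ + 400·δ². Indifference gives 770δ + 400δ² = 1017.
So 400δ² + 770δ − 1017 = 0.
δ = (−770 + √(770² + 4·400·1017)) / (2·400) = (−770 + √2220100.00) / 800 ≈ 0.900.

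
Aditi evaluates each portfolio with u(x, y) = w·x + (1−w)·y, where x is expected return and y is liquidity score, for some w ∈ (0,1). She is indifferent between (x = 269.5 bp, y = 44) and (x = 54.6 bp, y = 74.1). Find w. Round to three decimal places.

u(269.5,44) = u(54.6,74.1) means w·269.5 + (1−w)·44 = w·54.6 + (1−w)·74.1.
Collecting terms: w·214.9 = (1−w)·30.1.
So w/(1−w) = 30.1/214.9 = 0.1401, giving w = 30.1/(214.9+30.1) = 0.123.

w = 0.123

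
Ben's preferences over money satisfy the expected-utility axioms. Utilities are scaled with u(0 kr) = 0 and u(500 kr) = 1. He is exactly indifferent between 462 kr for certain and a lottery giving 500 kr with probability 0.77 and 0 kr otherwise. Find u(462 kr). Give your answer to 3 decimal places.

By the standard-gamble method, u(462 kr) is just the indifference probability on the best outcome: 0.77.

0.770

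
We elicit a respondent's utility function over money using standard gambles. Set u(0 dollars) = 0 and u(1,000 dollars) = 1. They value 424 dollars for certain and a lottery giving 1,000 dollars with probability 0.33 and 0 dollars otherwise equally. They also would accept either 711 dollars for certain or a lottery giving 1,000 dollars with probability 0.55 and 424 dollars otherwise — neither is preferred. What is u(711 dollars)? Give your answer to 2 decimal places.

0.70

The first gamble pins u(424 dollars): it must equal 0.33·1 + 0.67·0 = 0.33.
Then u(711 dollars) = 0.55·u(1,000 dollars) + 0.45·u(424 dollars) = 0.55·1.00 + 0.45·0.33 = 0.6985.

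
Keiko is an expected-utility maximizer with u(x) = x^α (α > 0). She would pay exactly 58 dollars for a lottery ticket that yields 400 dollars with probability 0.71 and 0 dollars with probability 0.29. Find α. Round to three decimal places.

α ≈ 0.177

The lottery's expected utility is 0.71·u(400) + 0.29·u(0) = 0.71·400^α (since u(0) = 0 for α > 0).
Setting u(58) equal to that: 58^α = 0.71·400^α ⇒ (58/400)^α = 0.71.
α = ln(0.71) / ln(58/400) = -0.342490/-1.931022 ≈ 0.177.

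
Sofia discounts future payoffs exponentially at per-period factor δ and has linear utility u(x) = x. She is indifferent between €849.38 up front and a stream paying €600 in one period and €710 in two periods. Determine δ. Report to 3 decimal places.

δ ≈ 0.750

Equating present values: 849.38 = 600δ + 710δ².
So 710δ² + 600δ − 849.38 = 0.
δ = (−600 + √(600² + 4·710·849.38)) / (2·710) = (−600 + √2772239.20) / 1420 ≈ 0.750.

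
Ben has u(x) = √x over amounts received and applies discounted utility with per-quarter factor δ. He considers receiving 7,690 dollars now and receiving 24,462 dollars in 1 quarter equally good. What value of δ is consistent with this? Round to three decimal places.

δ ≈ 0.561

Indifference means u(7690) = δ · u(24462), so δ = u(7690)/u(24462).
With u(x) = √x: δ = √7690/√24462 = √(7690/24462) = 0.56068.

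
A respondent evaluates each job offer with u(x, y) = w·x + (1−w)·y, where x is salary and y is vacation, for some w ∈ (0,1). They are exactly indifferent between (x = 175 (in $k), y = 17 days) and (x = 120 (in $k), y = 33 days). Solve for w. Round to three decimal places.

Indifference: w·175 + (1−w)·17 = w·120 + (1−w)·33.
Rearranging, 55·w − 16·(1−w) = 0.
So w/(1−w) = 16/55 = 0.2909, giving w = 16/(55+16) = 0.225.

w = 0.225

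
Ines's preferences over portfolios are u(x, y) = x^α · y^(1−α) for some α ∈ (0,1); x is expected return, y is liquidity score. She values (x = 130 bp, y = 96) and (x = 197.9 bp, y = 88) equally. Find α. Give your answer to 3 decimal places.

α ≈ 0.172

The Cobb–Douglas utilities coincide, so 130^α·96^(1−α) = 197.9^α·88^(1−α).
Rearrange to (130/197.9)^α = (88/96)^(1−α) and take logs: α·-0.420227 = (1−α)·-0.087011.
With A = -0.420227 and B = -0.087011: α·A = (1−α)·B, so α = B/(A+B) = -0.087011/-0.507238 ≈ 0.172.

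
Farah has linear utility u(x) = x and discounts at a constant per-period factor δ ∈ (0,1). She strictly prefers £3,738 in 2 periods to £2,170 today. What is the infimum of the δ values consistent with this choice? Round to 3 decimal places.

δ > 0.762

Under u(x) = x this choice says 2170 < δ^2·3738.
So δ^2 > 2170/3738 = 0.58052; taking the square root of both positive sides preserves the inequality.
δ > 0.58052^(1/2) = 0.762.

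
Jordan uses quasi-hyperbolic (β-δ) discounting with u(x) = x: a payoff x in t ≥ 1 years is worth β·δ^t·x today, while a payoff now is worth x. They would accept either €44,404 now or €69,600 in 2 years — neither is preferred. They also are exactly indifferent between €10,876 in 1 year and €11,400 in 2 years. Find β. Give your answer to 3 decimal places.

Both payoffs in the second observation are in the future, so β drops out: δ^1·10876 = δ^2·11400 ⇒ δ = 10876/11400 = 0.95404.
Substituting δ into 44404 = β·δ^2·69600: β = 44404/(63348.733) ≈ 0.701.

β ≈ 0.701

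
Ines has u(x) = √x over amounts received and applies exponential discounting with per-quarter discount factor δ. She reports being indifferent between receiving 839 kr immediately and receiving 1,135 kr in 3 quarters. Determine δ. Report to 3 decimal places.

δ ≈ 0.951

The payoff in 3 quarters is discounted by δ^3, so u(839) = δ^3·u(1135) and δ^3 = u(839)/u(1135).
Since u(x) = √x, δ^3 = √(839/1135) = 0.85977.
Taking the cube root: δ = 0.85977^(1/3) ≈ 0.951.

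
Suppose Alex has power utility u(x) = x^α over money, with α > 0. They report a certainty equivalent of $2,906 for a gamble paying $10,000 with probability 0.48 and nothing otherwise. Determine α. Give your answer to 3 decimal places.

α ≈ 0.594

Since u(0) = 0, the lottery's EU is 0.48·10000^α.
Equating: 2906^α = 0.48·10000^α, i.e. 0.2906^α = 0.48.
Taking logs: α·ln(2906/10000) = ln(0.48), so α = -0.733969 / -1.235808 ≈ 0.594.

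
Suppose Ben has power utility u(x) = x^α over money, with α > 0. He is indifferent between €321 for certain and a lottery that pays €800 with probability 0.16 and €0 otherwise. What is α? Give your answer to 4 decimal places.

The lottery's expected utility is 0.16·u(800) + 0.84·u(0) = 0.16·800^α (since u(0) = 0 for α > 0).
Setting u(321) equal to that: 321^α = 0.16·800^α ⇒ (321/800)^α = 0.16.
α = ln(0.16) / ln(321/800) = -1.8325815/-0.9131706 ≈ 2.0068.

α ≈ 2.0068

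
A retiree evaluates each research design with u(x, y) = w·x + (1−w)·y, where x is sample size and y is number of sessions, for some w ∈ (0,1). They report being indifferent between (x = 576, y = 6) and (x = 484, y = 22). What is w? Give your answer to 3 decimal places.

u(576,6) = u(484,22) means w·576 + (1−w)·6 = w·484 + (1−w)·22.
Collecting terms: w·92 = (1−w)·16.
Hence w = 16/(92+16) = 16/108 = 0.148.

w = 0.148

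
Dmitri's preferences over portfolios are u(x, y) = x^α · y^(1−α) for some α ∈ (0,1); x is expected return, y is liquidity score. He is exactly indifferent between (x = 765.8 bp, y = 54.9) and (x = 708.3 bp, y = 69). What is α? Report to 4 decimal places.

α ≈ 0.7455

Set the two utilities equal: 765.8^α·54.9^(1−α) = 708.3^α·69^(1−α).
(765.8/708.3)^α = (69/54.9)^(1−α); take logs: α·ln(765.8/708.3) = (1−α)·ln(69/54.9), i.e. α·0.0780533 = (1−α)·0.2285932.
So α/(1−α) = (0.2285932)/(0.0780533) = 2.9286808, and α = 2.9286808/3.9286808 ≈ 0.7455.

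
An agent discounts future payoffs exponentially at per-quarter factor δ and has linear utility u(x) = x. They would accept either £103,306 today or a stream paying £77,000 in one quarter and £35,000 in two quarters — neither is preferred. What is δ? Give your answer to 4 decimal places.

Present value of the stream is 77000·δ + 35000·δ². Indifference gives 77000δ + 35000δ² = 103306.
So 35000δ² + 77000δ − 103306 = 0.
The positive root is δ = [−77000 + √(77000² + 4·35000·103306)] / (2·35000) = (−77000 + 142800.000)/70000 ≈ 0.9400.

δ ≈ 0.9400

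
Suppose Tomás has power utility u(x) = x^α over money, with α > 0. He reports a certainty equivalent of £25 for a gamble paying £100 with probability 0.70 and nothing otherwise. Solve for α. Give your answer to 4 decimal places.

Since u(0) = 0, the lottery's EU is 0.70·100^α.
Setting u(25) equal to that: 25^α = 0.70·100^α ⇒ (25/100)^α = 0.70.
Taking logs: α·ln(25/100) = ln(0.70), so α = -0.3566749 / -1.3862944 ≈ 0.2573.

α ≈ 0.2573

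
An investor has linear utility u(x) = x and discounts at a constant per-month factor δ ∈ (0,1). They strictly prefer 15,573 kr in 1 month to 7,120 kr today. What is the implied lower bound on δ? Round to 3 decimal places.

Comparing present values: 7120 < δ·15573.
Dividing through by 15573 gives δ > 0.45720.

δ > 0.457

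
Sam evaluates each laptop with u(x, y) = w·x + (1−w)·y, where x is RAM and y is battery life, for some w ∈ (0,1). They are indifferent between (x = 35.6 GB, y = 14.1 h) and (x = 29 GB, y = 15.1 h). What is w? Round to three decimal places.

w = 0.132

Equating utilities: w·35.6 + (1−w)·14.1 = w·29 + (1−w)·15.1.
Collecting terms: w·6.6 = (1−w)·1.
The marginal rate of substitution is 1/6.6, so w = 1/(6.6+1) = 0.132.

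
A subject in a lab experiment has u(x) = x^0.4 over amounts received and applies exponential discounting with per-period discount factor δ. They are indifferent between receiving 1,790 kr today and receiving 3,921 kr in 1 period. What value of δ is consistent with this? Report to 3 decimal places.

δ ≈ 0.731

Equating discounted utilities: u(1790) = δ·u(3921) ⇒ δ = u(1790)/u(3921).
Since u(x) = x^0.4, δ = (1790/3921)^0.4 = 0.45652^0.4 = 0.73077.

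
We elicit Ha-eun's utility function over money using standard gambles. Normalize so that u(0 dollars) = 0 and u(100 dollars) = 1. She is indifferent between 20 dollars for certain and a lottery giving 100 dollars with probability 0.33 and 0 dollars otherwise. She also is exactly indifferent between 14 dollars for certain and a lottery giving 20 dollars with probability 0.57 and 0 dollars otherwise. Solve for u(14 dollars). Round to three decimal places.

0.188

The first gamble pins u(20 dollars): it must equal 0.33·1 + 0.67·0 = 0.33.
Chaining: u(14 dollars) = 0.57·0.33 + 0.43·0.00 = 0.1881.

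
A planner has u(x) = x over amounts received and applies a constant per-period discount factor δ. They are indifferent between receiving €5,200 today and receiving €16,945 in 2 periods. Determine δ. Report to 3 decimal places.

δ ≈ 0.554

The payoff in 2 periods is discounted by δ^2, so u(5200) = δ^2·u(16945) and δ^2 = u(5200)/u(16945).
With u(x) = x: δ^2 = 5200/16945 = 0.30688.
So δ = 0.30688^(1/2) ≈ 0.554.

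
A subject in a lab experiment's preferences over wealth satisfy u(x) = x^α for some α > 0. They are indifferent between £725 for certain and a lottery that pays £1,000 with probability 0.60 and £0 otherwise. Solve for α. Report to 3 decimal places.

Since u(0) = 0, the lottery's EU is 0.60·1000^α.
Setting u(725) equal to that: 725^α = 0.60·1000^α ⇒ (725/1000)^α = 0.60.
α = ln(0.60) / ln(725/1000) = -0.510826/-0.321584 ≈ 1.588.

α ≈ 1.588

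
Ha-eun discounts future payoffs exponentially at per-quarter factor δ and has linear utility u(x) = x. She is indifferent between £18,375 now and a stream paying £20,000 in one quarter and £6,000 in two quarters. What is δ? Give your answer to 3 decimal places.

Present value of the stream is 20000·δ + 6000·δ². Indifference gives 20000δ + 6000δ² = 18375.
So 6000δ² + 20000δ − 18375 = 0.
δ = (−20000 + √(20000² + 4·6000·18375)) / (2·6000) = (−20000 + √841000000.00) / 12000 ≈ 0.750.

δ ≈ 0.750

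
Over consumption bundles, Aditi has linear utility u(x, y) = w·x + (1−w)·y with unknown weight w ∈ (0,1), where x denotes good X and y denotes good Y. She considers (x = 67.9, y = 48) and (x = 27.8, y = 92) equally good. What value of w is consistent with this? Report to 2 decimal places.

u(67.9,48) = u(27.8,92) means w·67.9 + (1−w)·48 = w·27.8 + (1−w)·92.
Rearranging, 40.1·w − 44·(1−w) = 0.
Hence w = 44/(40.1+44) = 44/84.1 = 0.52.

w = 0.52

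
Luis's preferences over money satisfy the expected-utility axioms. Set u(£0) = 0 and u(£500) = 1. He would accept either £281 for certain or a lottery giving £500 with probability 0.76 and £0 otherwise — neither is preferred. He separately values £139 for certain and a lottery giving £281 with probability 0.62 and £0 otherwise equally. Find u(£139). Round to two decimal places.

The first gamble pins u(£281): it must equal 0.76·1 + 0.24·0 = 0.76.
The second indifference gives u(£139) = 0.62·u(£281) + 0.38·u(£0) = 0.62·0.76 + 0.38·0.00 = 0.4712.

0.47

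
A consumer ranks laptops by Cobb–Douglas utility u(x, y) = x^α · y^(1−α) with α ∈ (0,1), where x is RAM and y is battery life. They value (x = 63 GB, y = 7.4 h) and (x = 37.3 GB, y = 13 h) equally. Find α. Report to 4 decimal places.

α ≈ 0.5181

The Cobb–Douglas utilities coincide, so 63^α·7.4^(1−α) = 37.3^α·13^(1−α).
(63/37.3)^α = (13/7.4)^(1−α); take logs: α·ln(63/37.3) = (1−α)·ln(13/7.4), i.e. α·0.5241414 = (1−α)·0.5634694.
So α/(1−α) = (0.5634694)/(0.5241414) = 1.0750332, and α = 1.0750332/2.0750332 ≈ 0.5181.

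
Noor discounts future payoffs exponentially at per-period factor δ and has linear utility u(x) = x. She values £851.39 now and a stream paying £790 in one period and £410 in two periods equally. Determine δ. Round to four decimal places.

The stream is worth 790δ + 410δ² today, so 790δ + 410δ² = 851.39.
That is, 410δ² + 790δ − 851.39 = 0, a quadratic in δ.
By the quadratic formula (taking the positive root), δ = (−790 + √2020379.60) / 820 ≈ 0.7700.

δ ≈ 0.7700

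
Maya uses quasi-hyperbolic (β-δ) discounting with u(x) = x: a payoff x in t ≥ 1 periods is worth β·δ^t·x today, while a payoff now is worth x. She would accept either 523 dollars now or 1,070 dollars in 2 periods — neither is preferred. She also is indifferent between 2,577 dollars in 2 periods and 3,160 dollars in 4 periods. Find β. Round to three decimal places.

β ≈ 0.599

The second indifference involves only future payoffs, so β cancels: β·δ^2·2577 = β·δ^4·3160, giving δ^2 = 2577/3160 = 0.81551, so δ = 0.90305.
The first indifference: 523 = β·δ^2·1070, so β = 523/(δ^2·1070) = 523/(0.81551·1070) ≈ 0.599.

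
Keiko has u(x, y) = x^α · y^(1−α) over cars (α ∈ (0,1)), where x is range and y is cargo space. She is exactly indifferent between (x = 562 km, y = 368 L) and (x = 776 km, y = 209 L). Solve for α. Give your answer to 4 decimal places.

The Cobb–Douglas utilities coincide, so 562^α·368^(1−α) = 776^α·209^(1−α).
Taking logs: α·ln 562 + (1−α)·ln 368 = α·ln 776 + (1−α)·ln 209, i.e. α·-0.3226507 = (1−α)·-0.5657487.
Thus α·(-0.8883994) = -0.5657487, so α = -0.5657487/-0.8883994 ≈ 0.6368.

α ≈ 0.6368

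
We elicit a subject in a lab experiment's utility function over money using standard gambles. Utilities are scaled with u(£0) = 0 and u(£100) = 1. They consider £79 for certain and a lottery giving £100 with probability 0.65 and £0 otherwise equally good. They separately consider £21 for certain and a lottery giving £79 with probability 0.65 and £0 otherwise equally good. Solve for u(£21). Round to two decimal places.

0.42

From the first indifference, u(£79) = 0.65·u(£100) + 0.35·u(£0) = 0.65·1 + 0.35·0 = 0.65.
The second indifference gives u(£21) = 0.65·u(£79) + 0.35·u(£0) = 0.65·0.65 + 0.35·0.00 = 0.4225.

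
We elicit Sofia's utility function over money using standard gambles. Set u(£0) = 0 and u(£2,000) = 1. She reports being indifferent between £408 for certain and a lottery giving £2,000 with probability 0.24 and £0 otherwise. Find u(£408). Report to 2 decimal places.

0.24

By the standard-gamble method, u(£408) is just the indifference probability on the best outcome: 0.24.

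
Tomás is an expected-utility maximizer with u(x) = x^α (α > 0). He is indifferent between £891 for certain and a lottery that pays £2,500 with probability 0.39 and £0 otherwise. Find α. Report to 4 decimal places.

α ≈ 0.9127

Since u(0) = 0, the lottery's EU is 0.39·2500^α.
Setting u(891) equal to that: 891^α = 0.39·2500^α ⇒ (891/2500)^α = 0.39.
α = ln(0.39) / ln(891/2500) = -0.9416085/-1.0317016 ≈ 0.9127.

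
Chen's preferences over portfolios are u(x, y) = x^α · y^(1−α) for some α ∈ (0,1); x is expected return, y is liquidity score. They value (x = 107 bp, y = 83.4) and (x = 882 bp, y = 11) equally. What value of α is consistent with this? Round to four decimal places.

α ≈ 0.4899

Indifference: 107^α · 83.4^(1−α) = 882^α · 11^(1−α).
Rearrange to (107/882)^α = (11/83.4)^(1−α) and take logs: α·-2.1093632 = (1−α)·-2.0257530.
With A = -2.1093632 and B = -2.0257530: α·A = (1−α)·B, so α = B/(A+B) = -2.0257530/-4.1351162 ≈ 0.4899.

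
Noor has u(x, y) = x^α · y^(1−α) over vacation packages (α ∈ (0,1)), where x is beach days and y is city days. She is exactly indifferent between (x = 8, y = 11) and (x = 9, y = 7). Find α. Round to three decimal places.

α ≈ 0.793

Indifference: 8^α · 11^(1−α) = 9^α · 7^(1−α).
Taking logs: α·ln 8 + (1−α)·ln 11 = α·ln 9 + (1−α)·ln 7, i.e. α·-0.117783 = (1−α)·-0.451985.
So α/(1−α) = (-0.451985)/(-0.117783) = 3.837438, and α = 3.837438/4.837438 ≈ 0.793.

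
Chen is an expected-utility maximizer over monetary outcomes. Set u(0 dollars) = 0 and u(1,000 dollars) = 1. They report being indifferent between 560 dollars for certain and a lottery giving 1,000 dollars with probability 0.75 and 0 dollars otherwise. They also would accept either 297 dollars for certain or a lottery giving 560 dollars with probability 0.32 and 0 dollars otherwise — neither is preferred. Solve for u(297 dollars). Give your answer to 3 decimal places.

First, u(560 dollars) = 0.75·u(1,000 dollars) + 0.25·u(0 dollars) = 0.75.
Chaining: u(297 dollars) = 0.32·0.75 + 0.68·0.00 = 0.2400.

0.240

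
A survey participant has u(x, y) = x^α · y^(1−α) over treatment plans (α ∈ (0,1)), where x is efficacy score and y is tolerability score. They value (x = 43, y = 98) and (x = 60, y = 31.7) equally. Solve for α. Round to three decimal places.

α ≈ 0.772

The Cobb–Douglas utilities coincide, so 43^α·98^(1−α) = 60^α·31.7^(1−α).
Rearrange to (43/60)^α = (31.7/98)^(1−α) and take logs: α·-0.333144 = (1−α)·-1.128651.
So α/(1−α) = (-1.128651)/(-0.333144) = 3.387877, and α = 3.387877/4.387877 ≈ 0.772.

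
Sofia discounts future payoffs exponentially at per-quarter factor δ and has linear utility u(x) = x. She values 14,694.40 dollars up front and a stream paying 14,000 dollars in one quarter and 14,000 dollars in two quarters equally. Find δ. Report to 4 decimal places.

Present value of the stream is 14000·δ + 14000·δ². Indifference gives 14000δ + 14000δ² = 14694.40.
Rearranged: 14000δ² + 14000δ − 14694.40 = 0.
δ = (−14000 + √(14000² + 4·14000·14694.40)) / (2·14000) = (−14000 + √1018886400.00) / 28000 ≈ 0.6400.

δ ≈ 0.6400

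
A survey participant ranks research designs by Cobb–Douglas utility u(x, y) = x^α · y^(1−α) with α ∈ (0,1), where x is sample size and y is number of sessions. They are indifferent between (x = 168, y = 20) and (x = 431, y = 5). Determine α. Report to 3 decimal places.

Indifference: 168^α · 20^(1−α) = 431^α · 5^(1−α).
Taking logs: α·ln 168 + (1−α)·ln 20 = α·ln 431 + (1−α)·ln 5, i.e. α·-0.942144 = (1−α)·-1.386294.
Thus α·(-2.328438) = -1.386294, so α = -1.386294/-2.328438 ≈ 0.595.

α ≈ 0.595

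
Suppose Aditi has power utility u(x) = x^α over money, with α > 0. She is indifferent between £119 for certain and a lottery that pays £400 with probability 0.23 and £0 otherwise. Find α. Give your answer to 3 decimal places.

α ≈ 1.212

The lottery's expected utility is 0.23·u(400) + 0.77·u(0) = 0.23·400^α (since u(0) = 0 for α > 0).
Indifference: 119^α = 0.23·400^α, so (119/400)^α = 0.23.
α = ln(0.23) / ln(119/400) = -1.469676/-1.212341 ≈ 1.212.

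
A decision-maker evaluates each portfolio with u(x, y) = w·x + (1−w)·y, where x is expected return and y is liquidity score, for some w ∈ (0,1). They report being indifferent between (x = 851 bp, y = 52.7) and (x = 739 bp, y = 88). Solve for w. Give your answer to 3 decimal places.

Equating utilities: w·851 + (1−w)·52.7 = w·739 + (1−w)·88.
Rearranging, 112·w − 35.3·(1−w) = 0.
So w/(1−w) = 35.3/112 = 0.3152, giving w = 35.3/(112+35.3) = 0.240.

w = 0.240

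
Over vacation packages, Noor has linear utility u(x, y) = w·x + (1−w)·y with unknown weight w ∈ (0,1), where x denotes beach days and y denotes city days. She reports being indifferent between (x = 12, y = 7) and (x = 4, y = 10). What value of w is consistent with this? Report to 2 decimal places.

Equating utilities: w·12 + (1−w)·7 = w·4 + (1−w)·10.
Rearranging, 8·w − 3·(1−w) = 0.
The marginal rate of substitution is 3/8, so w = 3/(8+3) = 0.27.

w = 0.27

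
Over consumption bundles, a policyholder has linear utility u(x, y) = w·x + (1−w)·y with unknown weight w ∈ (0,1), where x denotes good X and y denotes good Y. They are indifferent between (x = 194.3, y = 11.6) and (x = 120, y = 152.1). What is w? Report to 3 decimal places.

w = 0.654

Indifference: w·194.3 + (1−w)·11.6 = w·120 + (1−w)·152.1.
Rearranging, 74.3·w − 140.5·(1−w) = 0.
The marginal rate of substitution is 140.5/74.3, so w = 140.5/(74.3+140.5) = 0.654.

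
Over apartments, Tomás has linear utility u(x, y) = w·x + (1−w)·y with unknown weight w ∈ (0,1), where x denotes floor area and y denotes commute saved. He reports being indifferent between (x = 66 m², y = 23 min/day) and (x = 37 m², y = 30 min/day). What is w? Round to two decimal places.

w = 0.19

Indifference: w·66 + (1−w)·23 = w·37 + (1−w)·30.
w·(66−37) = (1−w)·(30−23), i.e. w·29 = (1−w)·7.
The marginal rate of substitution is 7/29, so w = 7/(29+7) = 0.19.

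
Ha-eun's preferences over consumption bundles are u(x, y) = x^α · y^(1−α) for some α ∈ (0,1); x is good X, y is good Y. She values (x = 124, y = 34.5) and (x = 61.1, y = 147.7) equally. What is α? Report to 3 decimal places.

α ≈ 0.673

Indifference: 124^α · 34.5^(1−α) = 61.1^α · 147.7^(1−α).
(124/61.1)^α = (147.7/34.5)^(1−α); take logs: α·ln(124/61.1) = (1−α)·ln(147.7/34.5), i.e. α·0.707770 = (1−α)·1.454224.
So α/(1−α) = (1.454224)/(0.707770) = 2.054656, and α = 2.054656/3.054656 ≈ 0.673.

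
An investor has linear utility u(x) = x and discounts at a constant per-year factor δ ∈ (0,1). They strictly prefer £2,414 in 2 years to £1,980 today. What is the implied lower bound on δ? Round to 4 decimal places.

δ > 0.9057

The preference means 1980 < δ^2·2414.
Dividing by 2414: δ^2 > 0.82022. Both sides are positive, so the square root keeps the direction.
δ > 0.82022^(1/2) = 0.9057.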